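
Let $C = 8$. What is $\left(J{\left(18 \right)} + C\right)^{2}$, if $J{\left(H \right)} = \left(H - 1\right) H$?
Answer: $98596$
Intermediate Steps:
$J{\left(H \right)} = H \left(-1 + H\right)$ ($J{\left(H \right)} = \left(-1 + H\right) H = H \left(-1 + H\right)$)
$\left(J{\left(18 \right)} + C\right)^{2} = \left(18 \left(-1 + 18\right) + 8\right)^{2} = \left(18 \cdot 17 + 8\right)^{2} = \left(306 + 8\right)^{2} = 314^{2} = 98596$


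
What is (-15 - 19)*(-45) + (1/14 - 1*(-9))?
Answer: 21547/14 ≈ 1539.1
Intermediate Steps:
(-15 - 19)*(-45) + (1/14 - 1*(-9)) = -34*(-45) + (1/14 + 9) = 1530 + 127/14 = 21547/14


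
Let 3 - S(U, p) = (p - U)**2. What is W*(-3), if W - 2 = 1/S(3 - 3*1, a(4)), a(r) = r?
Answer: -75/13 ≈ -5.7692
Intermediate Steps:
S(U, p) = 3 - (p - U)**2
W = 25/13 (W = 2 + 1/(3 - ((3 - 3*1) - 1*4)**2) = 2 + 1/(3 - ((3 - 3) - 4)**2) = 2 + 1/(3 - (0 - 4)**2) = 2 + 1/(3 - 1*(-4)**2) = 2 + 1/(3 - 1*16) = 2 + 1/(3 - 16) = 2 + 1/(-13) = 2 - 1/13 = 25/13 ≈ 1.9231)
W*(-3) = (25/13)*(-3) = -75/13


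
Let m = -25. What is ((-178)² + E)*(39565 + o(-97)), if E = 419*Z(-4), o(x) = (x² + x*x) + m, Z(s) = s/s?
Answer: 1873466874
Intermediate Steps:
Z(s) = 1
o(x) = -25 + 2*x² (o(x) = (x² + x*x) - 25 = (x² + x²) - 25 = 2*x² - 25 = -25 + 2*x²)
E = 419 (E = 419*1 = 419)
((-178)² + E)*(39565 + o(-97)) = ((-178)² + 419)*(39565 + (-25 + 2*(-97)²)) = (31684 + 419)*(39565 + (-25 + 2*9409)) = 32103*(39565 + (-25 + 18818)) = 32103*(39565 + 18793) = 32103*58358 = 1873466874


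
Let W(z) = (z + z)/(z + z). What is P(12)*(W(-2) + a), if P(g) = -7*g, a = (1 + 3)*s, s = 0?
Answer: -84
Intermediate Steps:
W(z) = 1 (W(z) = (2*z)/((2*z)) = (2*z)*(1/(2*z)) = 1)
a = 0 (a = (1 + 3)*0 = 4*0 = 0)
P(12)*(W(-2) + a) = (-7*12)*(1 + 0) = -84*1 = -84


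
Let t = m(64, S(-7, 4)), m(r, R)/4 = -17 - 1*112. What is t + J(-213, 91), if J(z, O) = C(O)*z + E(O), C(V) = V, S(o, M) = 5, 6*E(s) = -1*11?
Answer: -119405/6 ≈ -19901.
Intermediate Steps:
E(s) = -11/6 (E(s) = (-1*11)/6 = (⅙)*(-11) = -11/6)
m(r, R) = -516 (m(r, R) = 4*(-17 - 1*112) = 4*(-17 - 112) = 4*(-129) = -516)
J(z, O) = -11/6 + O*z (J(z, O) = O*z - 11/6 = -11/6 + O*z)
t = -516
t + J(-213, 91) = -516 + (-11/6 + 91*(-213)) = -516 + (-11/6 - 19383) = -516 - 116309/6 = -119405/6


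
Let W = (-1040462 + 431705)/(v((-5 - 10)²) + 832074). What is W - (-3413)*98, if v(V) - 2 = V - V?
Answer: 278307179267/832076 ≈ 3.3447e+5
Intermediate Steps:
v(V) = 2 (v(V) = 2 + (V - V) = 2 + 0 = 2)
W = -608757/832076 (W = (-1040462 + 431705)/(2 + 832074) = -608757/832076 ≈ -0.73161)
W - (-3413)*98 = -608757/832076 - (-3413)*98 = -608757/832076 - 1*(-334474) = -608757/832076 + 334474 = 278307179267/832076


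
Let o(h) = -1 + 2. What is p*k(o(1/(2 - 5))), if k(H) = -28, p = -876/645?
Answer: 8176/215 ≈ 38.028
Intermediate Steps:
o(h) = 1
p = -292/215 (p = -876*1/645 = -292/215 ≈ -1.3581)
p*k(o(1/(2 - 5))) = -292/215*(-28) = 8176/215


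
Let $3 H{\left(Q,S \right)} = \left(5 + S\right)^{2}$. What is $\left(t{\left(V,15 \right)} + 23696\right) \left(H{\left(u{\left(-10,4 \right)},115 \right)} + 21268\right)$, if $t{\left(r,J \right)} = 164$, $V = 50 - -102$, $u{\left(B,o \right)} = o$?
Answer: $621982480$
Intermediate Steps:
$V = 152$ ($V = 50 + 102 = 152$)
$H{\left(Q,S \right)} = \frac{\left(5 + S\right)^{2}}{3}$
$\left(t{\left(V,15 \right)} + 23696\right) \left(H{\left(u{\left(-10,4 \right)},115 \right)} + 21268\right) = \left(164 + 23696\right) \left(\frac{\left(5 + 115\right)^{2}}{3} + 21268\right) = 23860 \left(\frac{120^{2}}{3} + 21268\right) = 23860 \left(\frac{1}{3} \cdot 14400 + 21268\right) = 23860 \left(4800 + 21268\right) = 23860 \cdot 26068 = 621982480$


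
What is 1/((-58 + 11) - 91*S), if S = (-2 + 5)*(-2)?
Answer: 1/499 ≈ 0.0020040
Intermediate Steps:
S = -6 (S = 3*(-2) = -6)
1/((-58 + 11) - 91*S) = 1/((-58 + 11) - 91*(-6)) = 1/(-47 + 546) = 1/499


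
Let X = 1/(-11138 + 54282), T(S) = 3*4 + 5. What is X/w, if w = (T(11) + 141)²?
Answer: 1/1077046816 ≈ 9.2846e-10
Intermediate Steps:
T(S) = 17 (T(S) = 12 + 5 = 17)
w = 24964 (w = (17 + 141)² = 158² = 24964)
X = 1/43144 ≈ 2.3178e-5
X/w = (1/43144)/24964 = (1/43144)*(1/24964) = 1/1077046816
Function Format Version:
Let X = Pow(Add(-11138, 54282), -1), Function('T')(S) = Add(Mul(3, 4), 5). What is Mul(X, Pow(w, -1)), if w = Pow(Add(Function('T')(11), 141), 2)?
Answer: Rational(1, 1077046816) ≈ 9.2846e-10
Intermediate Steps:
Function('T')(S) = 17 (Function('T')(S) = Add(12, 5) = 17)
w = 24964 (w = Pow(Add(17, 141), 2) = Pow(158, 2) = 24964)
X = Rational(1, 43144) (X = Pow(43144, -1) = Rational(1, 43144) ≈ 2.3178e-5)
Mul(X, Pow(w, -1)) = Mul(Rational(1, 43144), Pow(24964, -1)) = Mul(Rational(1, 43144), Rational(1, 24964)) = Rational(1, 1077046816)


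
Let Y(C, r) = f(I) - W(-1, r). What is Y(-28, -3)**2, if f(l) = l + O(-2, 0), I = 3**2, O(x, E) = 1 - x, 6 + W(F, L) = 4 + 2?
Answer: 144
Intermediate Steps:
W(F, L) = 0 (W(F, L) = -6 + (4 + 2) = -6 + 6 = 0)
I = 9
f(l) = 3 + l (f(l) = l + (1 - 1*(-2)) = l + (1 + 2) = l + 3 = 3 + l)
Y(C, r) = 12 (Y(C, r) = (3 + 9) - 1*0 = 12 + 0 = 12)
Y(-28, -3)**2 = 12**2 = 144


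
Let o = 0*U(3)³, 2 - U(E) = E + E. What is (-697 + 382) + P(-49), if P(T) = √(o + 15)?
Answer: -315 + √15 ≈ -311.13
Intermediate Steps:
U(E) = 2 - 2*E (U(E) = 2 - (E + E) = 2 - 2*E)
o = 0 (o = 0*(2 - 2*3)³ = 0*(2 - 6)³ = 0*(-4)³ = 0*(-64) = 0)
P(T) = √15 (P(T) = √(0 + 15) = √15)
(-697 + 382) + P(-49) = (-697 + 382) + √15 = -315 + √15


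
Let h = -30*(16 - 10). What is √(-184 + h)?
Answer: 2*I*√91 ≈ 19.079*I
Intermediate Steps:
h = -180 (h = -30*6 = -180)
√(-184 + h) = √(-184 - 180) = √(-364) = 2*I*√91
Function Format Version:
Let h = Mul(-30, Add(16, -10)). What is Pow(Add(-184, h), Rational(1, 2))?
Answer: Mul(2, I, Pow(91, Rational(1, 2))) ≈ Mul(19.079, I)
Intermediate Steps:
h = -180 (h = Mul(-30, 6) = -180)
Pow(Add(-184, h), Rational(1, 2)) = Pow(Add(-184, -180), Rational(1, 2)) = Pow(-364, Rational(1, 2)) = Mul(2, I, Pow(91, Rational(1, 2)))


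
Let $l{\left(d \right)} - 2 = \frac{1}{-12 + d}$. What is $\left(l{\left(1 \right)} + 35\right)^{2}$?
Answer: $\frac{164836}{121} \approx 1362.3$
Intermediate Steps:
$l{\left(d \right)} = 2 + \frac{1}{-12 + d}$
$\left(l{\left(1 \right)} + 35\right)^{2} = \left(\frac{-23 + 2 \cdot 1}{-12 + 1} + 35\right)^{2} = \left(\frac{-23 + 2}{-11} + 35\right)^{2} = \left(\left(- \frac{1}{11}\right) \left(-21\right) + 35\right)^{2} = \left(\frac{21}{11} + 35\right)^{2} = \left(\frac{406}{11}\right)^{2} = \frac{164836}{121}$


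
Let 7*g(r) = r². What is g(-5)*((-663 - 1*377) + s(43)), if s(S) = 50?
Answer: -24750/7 ≈ -3535.7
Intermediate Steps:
g(r) = r²/7
g(-5)*((-663 - 1*377) + s(43)) = ((⅐)*(-5)²)*((-663 - 1*377) + 50) = ((⅐)*25)*((-663 - 377) + 50) = 25*(-1040 + 50)/7 = (25/7)*(-990) = -24750/7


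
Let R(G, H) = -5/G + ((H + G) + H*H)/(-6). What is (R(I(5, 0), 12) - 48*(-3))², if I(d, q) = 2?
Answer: 477481/36 ≈ 13263.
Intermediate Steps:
R(G, H) = -5/G - G/6 - H/6 - H²/6 (R(G, H) = -5/G + ((G + H) + H²)*(-⅙) = -5/G + (G + H + H²)*(-⅙) = -5/G + (-G/6 - H/6 - H²/6) = -5/G - G/6 - H/6 - H²/6)
(R(I(5, 0), 12) - 48*(-3))² = ((⅙)*(-30 - 1*2*(2 + 12 + 12²))/2 - 48*(-3))² = ((⅙)*(½)*(-30 - 1*2*(2 + 12 + 144)) + 144)² = ((⅙)*(½)*(-30 - 1*2*158) + 144)² = ((⅙)*(½)*(-30 - 316) + 144)² = ((⅙)*(½)*(-346) + 144)² = (-173/6 + 144)² = (691/6)² = 477481/36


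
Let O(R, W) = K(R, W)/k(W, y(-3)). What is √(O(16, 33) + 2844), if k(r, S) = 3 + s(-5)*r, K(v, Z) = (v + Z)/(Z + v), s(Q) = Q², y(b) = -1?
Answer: √54161159/138 ≈ 53.329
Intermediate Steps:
K(v, Z) = 1 (K(v, Z) = (Z + v)/(Z + v) = 1)
k(r, S) = 3 + 25*r (k(r, S) = 3 + (-5)²*r = 3 + 25*r)
O(R, W) = 1/(3 + 25*W)
√(O(16, 33) + 2844) = √(1/(3 + 25*33) + 2844) = √(1/(3 + 825) + 2844) = √(1/828 + 2844) = √(2354833/828) = √54161159/138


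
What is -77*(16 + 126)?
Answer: -10934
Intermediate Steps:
-77*(16 + 126) = -77*142 = -10934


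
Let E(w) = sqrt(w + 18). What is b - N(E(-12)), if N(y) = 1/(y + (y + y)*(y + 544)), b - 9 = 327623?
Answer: 388537805906/1185897 - 121*sqrt(6)/790598 ≈ 3.2763e+5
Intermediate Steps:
b = 327632 (b = 9 + 327623 = 327632)
E(w) = sqrt(18 + w)
N(y) = 1/(y + 2*y*(544 + y)) (N(y) = 1/(y + (2*y)*(544 + y)) = 1/(y + 2*y*(544 + y)))
b - N(E(-12)) = 327632 - 1/((sqrt(18 - 12))*(1089 + 2*sqrt(18 - 12))) = 327632 - 1/((sqrt(6))*(1089 + 2*sqrt(6))) = 327632 - sqrt(6)/6/(1089 + 2*sqrt(6)) = 327632 - sqrt(6)/(6*(1089 + 2*sqrt(6)))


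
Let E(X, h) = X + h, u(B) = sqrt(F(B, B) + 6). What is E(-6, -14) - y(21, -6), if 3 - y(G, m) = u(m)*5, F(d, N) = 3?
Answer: -8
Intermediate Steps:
u(B) = 3 (u(B) = sqrt(3 + 6) = sqrt(9) = 3)
y(G, m) = -12 (y(G, m) = 3 - 3*5 = 3 - 1*15 = 3 - 15 = -12)
E(-6, -14) - y(21, -6) = (-6 - 14) - 1*(-12) = -20 + 12 = -8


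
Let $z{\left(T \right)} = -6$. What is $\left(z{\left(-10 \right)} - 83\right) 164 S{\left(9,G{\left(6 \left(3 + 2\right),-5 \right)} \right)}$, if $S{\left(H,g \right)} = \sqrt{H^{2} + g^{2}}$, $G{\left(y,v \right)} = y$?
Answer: $- 43788 \sqrt{109} \approx -4.5716 \cdot 10^{5}$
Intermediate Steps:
$\left(z{\left(-10 \right)} - 83\right) 164 S{\left(9,G{\left(6 \left(3 + 2\right),-5 \right)} \right)} = \left(-6 - 83\right) 164 \sqrt{9^{2} + \left(6 \left(3 + 2\right)\right)^{2}} = \left(-6 - 83\right) 164 \sqrt{81 + \left(6 \cdot 5\right)^{2}} = \left(-89\right) 164 \sqrt{81 + 30^{2}} = - 14596 \sqrt{81 + 900} = - 14596 \sqrt{981} = - 14596 \cdot 3 \sqrt{109} = - 43788 \sqrt{109}$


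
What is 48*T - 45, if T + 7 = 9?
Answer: 51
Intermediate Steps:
T = 2 (T = -7 + 9 = 2)
48*T - 45 = 48*2 - 45 = 96 - 45 = 51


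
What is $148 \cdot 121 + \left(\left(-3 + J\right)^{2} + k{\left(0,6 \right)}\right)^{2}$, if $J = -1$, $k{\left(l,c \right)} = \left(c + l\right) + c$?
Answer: $18692$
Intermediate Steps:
$k{\left(l,c \right)} = l + 2 c$
$148 \cdot 121 + \left(\left(-3 + J\right)^{2} + k{\left(0,6 \right)}\right)^{2} = 148 \cdot 121 + \left(\left(-3 - 1\right)^{2} + \left(0 + 2 \cdot 6\right)\right)^{2} = 17908 + \left(\left(-4\right)^{2} + \left(0 + 12\right)\right)^{2} = 17908 + \left(16 + 12\right)^{2} = 17908 + 28^{2} = 17908 + 784 = 18692$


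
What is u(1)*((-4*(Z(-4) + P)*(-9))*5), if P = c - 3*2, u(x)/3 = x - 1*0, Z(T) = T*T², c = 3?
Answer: -36180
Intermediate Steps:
Z(T) = T³
u(x) = 3*x (u(x) = 3*(x - 1*0) = 3*(x + 0) = 3*x)
P = -3 (P = 3 - 3*2 = 3 - 6 = -3)
u(1)*((-4*(Z(-4) + P)*(-9))*5) = (3*1)*((-4*((-4)³ - 3)*(-9))*5) = 3*((-4*(-64 - 3)*(-9))*5) = 3*((-4*(-67)*(-9))*5) = 3*((268*(-9))*5) = 3*(-2412*5) = 3*(-12060) = -36180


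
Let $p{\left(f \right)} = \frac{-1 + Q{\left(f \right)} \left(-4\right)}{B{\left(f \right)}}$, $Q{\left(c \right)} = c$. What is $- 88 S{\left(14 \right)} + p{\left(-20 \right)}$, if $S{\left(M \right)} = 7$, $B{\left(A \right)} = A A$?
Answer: $- \frac{246321}{400} \approx -615.8$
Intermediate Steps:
$B{\left(A \right)} = A^{2}$
$p{\left(f \right)} = \frac{-1 - 4 f}{f^{2}}$ ($p{\left(f \right)} = \frac{-1 + f \left(-4\right)}{f^{2}} = \frac{-1 - 4 f}{f^{2}}$)
$- 88 S{\left(14 \right)} + p{\left(-20 \right)} = \left(-88\right) 7 + \frac{-1 - -80}{400} = -616 + \frac{-1 + 80}{400} = -616 + \frac{1}{400} \cdot 79 = -616 + \frac{79}{400} = - \frac{246321}{400}$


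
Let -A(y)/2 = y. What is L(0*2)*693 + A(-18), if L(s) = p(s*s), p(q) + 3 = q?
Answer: -2043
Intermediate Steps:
p(q) = -3 + q
L(s) = -3 + s**2 (L(s) = -3 + s*s = -3 + s**2)
A(y) = -2*y
L(0*2)*693 + A(-18) = (-3 + (0*2)**2)*693 - 2*(-18) = (-3 + 0**2)*693 + 36 = (-3 + 0)*693 + 36 = -3*693 + 36 = -2079 + 36 = -2043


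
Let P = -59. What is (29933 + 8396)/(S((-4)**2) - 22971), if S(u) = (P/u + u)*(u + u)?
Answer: -38329/22577 ≈ -1.6977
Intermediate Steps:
S(u) = 2*u*(u - 59/u) (S(u) = (-59/u + u)*(u + u) = (u - 59/u)*(2*u) = 2*u*(u - 59/u))
(29933 + 8396)/(S((-4)**2) - 22971) = (29933 + 8396)/((-118 + 2*((-4)**2)**2) - 22971) = 38329/((-118 + 2*16**2) - 22971) = 38329/((-118 + 2*256) - 22971) = 38329/((-118 + 512) - 22971) = 38329/(394 - 22971) = 38329/(-22577) = 38329*(-1/22577) = -38329/22577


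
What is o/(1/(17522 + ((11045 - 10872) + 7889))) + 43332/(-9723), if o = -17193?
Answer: -1425604787036/3241 ≈ -4.3987e+8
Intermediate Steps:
o/(1/(17522 + ((11045 - 10872) + 7889))) + 43332/(-9723) = -(436891323 + 17193*(11045 - 10872)) + 43332/(-9723) = -17193/(1/(17522 + (173 + 7889))) + 43332*(-1/9723) = -17193/(1/(17522 + 8062)) - 14444/3241 = -17193/(1/25584) - 14444/3241 = -17193/1/25584 - 14444/3241 = -17193*25584 - 14444/3241 = -439865712 - 14444/3241 = -1425604787036/3241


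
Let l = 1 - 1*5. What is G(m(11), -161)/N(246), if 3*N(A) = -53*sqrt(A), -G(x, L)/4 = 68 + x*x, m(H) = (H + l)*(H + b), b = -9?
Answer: 528*sqrt(246)/2173 ≈ 3.8110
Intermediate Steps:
l = -4 (l = 1 - 5 = -4)
m(H) = (-9 + H)*(-4 + H) (m(H) = (H - 4)*(H - 9) = (-4 + H)*(-9 + H) = (-9 + H)*(-4 + H))
G(x, L) = -272 - 4*x**2 (G(x, L) = -4*(68 + x*x) = -4*(68 + x**2) = -272 - 4*x**2)
N(A) = -53*sqrt(A)/3 (N(A) = (-53*sqrt(A))/3 = -53*sqrt(A)/3)
G(m(11), -161)/N(246) = (-272 - 4*(36 + 11**2 - 13*11)**2)/((-53*sqrt(246)/3)) = (-272 - 4*(36 + 121 - 143)**2)*(-sqrt(246)/4346) = (-272 - 4*14**2)*(-sqrt(246)/4346) = (-272 - 4*196)*(-sqrt(246)/4346) = (-272 - 784)*(-sqrt(246)/4346) = -(-528)*sqrt(246)/2173 = 528*sqrt(246)/2173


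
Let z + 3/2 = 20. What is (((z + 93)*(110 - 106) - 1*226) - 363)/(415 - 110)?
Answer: -143/305 ≈ -0.46885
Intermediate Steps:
z = 37/2 (z = -3/2 + 20 = 37/2 ≈ 18.500)
(((z + 93)*(110 - 106) - 1*226) - 363)/(415 - 110) = (((37/2 + 93)*(110 - 106) - 1*226) - 363)/(415 - 110) = (((223/2)*4 - 226) - 363)/305 = ((446 - 226) - 363)*(1/305) = (220 - 363)*(1/305) = -143*1/305 = -143/305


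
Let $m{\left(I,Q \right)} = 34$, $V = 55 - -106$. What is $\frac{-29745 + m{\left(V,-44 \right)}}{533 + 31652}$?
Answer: $- \frac{29711}{32185} \approx -0.92313$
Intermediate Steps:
$V = 161$ ($V = 55 + 106 = 161$)
$\frac{-29745 + m{\left(V,-44 \right)}}{533 + 31652} = \frac{-29745 + 34}{533 + 31652} = - \frac{29711}{32185}$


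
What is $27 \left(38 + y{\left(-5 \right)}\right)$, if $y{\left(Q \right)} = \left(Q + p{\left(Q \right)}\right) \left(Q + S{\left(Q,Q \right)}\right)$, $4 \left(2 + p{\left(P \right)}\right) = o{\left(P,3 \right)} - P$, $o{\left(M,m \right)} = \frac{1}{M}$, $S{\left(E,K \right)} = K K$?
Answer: $-2106$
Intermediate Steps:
$S{\left(E,K \right)} = K^{2}$
$p{\left(P \right)} = -2 - \frac{P}{4} + \frac{1}{4 P}$ ($p{\left(P \right)} = -2 + \frac{\frac{1}{P} - P}{4} = -2 - \left(- \frac{1}{4 P} + \frac{P}{4}\right) = -2 - \frac{P}{4} + \frac{1}{4 P}$)
$y{\left(Q \right)} = \left(Q + Q^{2}\right) \left(Q + \frac{1 - Q \left(8 + Q\right)}{4 Q}\right)$ ($y{\left(Q \right)} = \left(Q + \frac{1 - Q \left(8 + Q\right)}{4 Q}\right) \left(Q + Q^{2}\right) = \left(Q + Q^{2}\right) \left(Q + \frac{1 - Q \left(8 + Q\right)}{4 Q}\right)$)
$27 \left(38 + y{\left(-5 \right)}\right) = 27 \left(38 + \left(\frac{1}{4} - - \frac{35}{4} - \frac{5 \left(-5\right)^{2}}{4} + \frac{3 \left(-5\right)^{3}}{4}\right)\right) = 27 \left(38 + \left(\frac{1}{4} + \frac{35}{4} - \frac{125}{4} + \frac{3}{4} \left(-125\right)\right)\right) = 27 \left(38 + \left(\frac{1}{4} + \frac{35}{4} - \frac{125}{4} - \frac{375}{4}\right)\right) = 27 \left(38 - 116\right) = 27 \left(-78\right) = -2106$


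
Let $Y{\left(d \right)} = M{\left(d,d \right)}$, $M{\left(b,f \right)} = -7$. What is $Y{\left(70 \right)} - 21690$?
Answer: $-21697$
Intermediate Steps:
$Y{\left(d \right)} = -7$
$Y{\left(70 \right)} - 21690 = -7 - 21690 = -21697$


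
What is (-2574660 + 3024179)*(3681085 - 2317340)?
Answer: 613029288655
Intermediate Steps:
(-2574660 + 3024179)*(3681085 - 2317340) = 449519*1363745 = 613029288655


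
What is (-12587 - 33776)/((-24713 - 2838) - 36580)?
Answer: 46363/64131 ≈ 0.72294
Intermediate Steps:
(-12587 - 33776)/((-24713 - 2838) - 36580) = -46363/(-27551 - 36580) = -46363/(-64131) = -46363*(-1/64131) = 46363/64131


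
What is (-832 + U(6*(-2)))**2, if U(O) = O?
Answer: 712336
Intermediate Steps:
(-832 + U(6*(-2)))**2 = (-832 + 6*(-2))**2 = (-832 - 12)**2 = (-844)**2 = 712336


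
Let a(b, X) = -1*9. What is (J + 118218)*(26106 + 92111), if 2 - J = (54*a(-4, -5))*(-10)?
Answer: 13401079120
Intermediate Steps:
a(b, X) = -9
J = -4858 (J = 2 - 54*(-9)*(-10) = 2 - (-486)*(-10) = 2 - 1*4860 = 2 - 4860 = -4858)
(J + 118218)*(26106 + 92111) = (-4858 + 118218)*(26106 + 92111) = 113360*118217 = 13401079120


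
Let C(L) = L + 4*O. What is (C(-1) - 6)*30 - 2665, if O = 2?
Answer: -2635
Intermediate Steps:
C(L) = 8 + L (C(L) = L + 4*2 = L + 8 = 8 + L)
(C(-1) - 6)*30 - 2665 = ((8 - 1) - 6)*30 - 2665 = (7 - 6)*30 - 2665 = 1*30 - 2665 = 30 - 2665 = -2635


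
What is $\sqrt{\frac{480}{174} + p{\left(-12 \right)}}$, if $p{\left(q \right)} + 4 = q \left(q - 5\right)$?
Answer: $\frac{14 \sqrt{870}}{29} \approx 14.239$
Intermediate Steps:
$p{\left(q \right)} = -4 + q \left(-5 + q\right)$ ($p{\left(q \right)} = -4 + q \left(q - 5\right) = -4 + q \left(-5 + q\right)$)
$\sqrt{\frac{480}{174} + p{\left(-12 \right)}} = \sqrt{\frac{480}{174} - \left(-56 - 144\right)} = \sqrt{480 \cdot \frac{1}{174} + \left(-4 + 144 + 60\right)} = \sqrt{\frac{80}{29} + 200} = \sqrt{\frac{5880}{29}} = \frac{14 \sqrt{870}}{29}$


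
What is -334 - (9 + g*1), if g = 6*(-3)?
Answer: -325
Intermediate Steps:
g = -18
-334 - (9 + g*1) = -334 - (9 - 18*1) = -334 - (9 - 18) = -334 - 1*(-9) = -334 + 9 = -325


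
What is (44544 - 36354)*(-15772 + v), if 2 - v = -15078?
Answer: -5667480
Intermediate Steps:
v = 15080 (v = 2 - 1*(-15078) = 2 + 15078 = 15080)
(44544 - 36354)*(-15772 + v) = (44544 - 36354)*(-15772 + 15080) = 8190*(-692) = -5667480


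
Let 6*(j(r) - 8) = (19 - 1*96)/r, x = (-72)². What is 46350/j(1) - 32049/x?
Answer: -53429623/5568 ≈ -9595.8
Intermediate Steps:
x = 5184
j(r) = 8 - 77/(6*r) (j(r) = 8 + ((19 - 1*96)/r)/6 = 8 + ((19 - 96)/r)/6 = 8 + (-77/r)/6 = 8 - 77/(6*r))
46350/j(1) - 32049/x = 46350/(8 - 77/6/1) - 32049/5184 = 46350/(8 - 77/6*1) - 32049*1/5184 = 46350/(8 - 77/6) - 1187/192 = 46350/(-29/6) - 1187/192 = 46350*(-6/29) - 1187/192 = -278100/29 - 1187/192 = -53429623/5568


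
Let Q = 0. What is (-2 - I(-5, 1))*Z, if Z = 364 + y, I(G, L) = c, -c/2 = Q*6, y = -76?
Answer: -576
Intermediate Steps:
c = 0 (c = -0*6 = -2*0 = 0)
I(G, L) = 0
Z = 288 (Z = 364 - 76 = 288)
(-2 - I(-5, 1))*Z = (-2 - 1*0)*288 = (-2 + 0)*288 = -2*288 = -576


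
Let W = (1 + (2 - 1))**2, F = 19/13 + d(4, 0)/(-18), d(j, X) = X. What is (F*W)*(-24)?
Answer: -1824/13 ≈ -140.31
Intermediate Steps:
F = 19/13 (F = 19/13 + 0/(-18) = 19*(1/13) + 0*(-1/18) = 19/13 + 0 = 19/13 ≈ 1.4615)
W = 4 (W = (1 + 1)**2 = 2**2 = 4)
(F*W)*(-24) = ((19/13)*4)*(-24) = (76/13)*(-24) = -1824/13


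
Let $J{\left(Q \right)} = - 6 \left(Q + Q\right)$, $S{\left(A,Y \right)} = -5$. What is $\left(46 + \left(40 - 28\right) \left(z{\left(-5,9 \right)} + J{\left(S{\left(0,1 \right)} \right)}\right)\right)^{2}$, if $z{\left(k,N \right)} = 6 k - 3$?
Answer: $136900$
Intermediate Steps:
$z{\left(k,N \right)} = -3 + 6 k$
$J{\left(Q \right)} = - 12 Q$ ($J{\left(Q \right)} = - 6 \cdot 2 Q = - 12 Q$)
$\left(46 + \left(40 - 28\right) \left(z{\left(-5,9 \right)} + J{\left(S{\left(0,1 \right)} \right)}\right)\right)^{2} = \left(46 + \left(40 - 28\right) \left(\left(-3 + 6 \left(-5\right)\right) - -60\right)\right)^{2} = \left(46 + 12 \left(\left(-3 - 30\right) + 60\right)\right)^{2} = \left(46 + 12 \left(-33 + 60\right)\right)^{2} = \left(46 + 12 \cdot 27\right)^{2} = \left(46 + 324\right)^{2} = 370^{2} = 136900$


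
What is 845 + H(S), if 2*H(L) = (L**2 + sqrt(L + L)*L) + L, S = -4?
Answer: 851 - 4*I*sqrt(2) ≈ 851.0 - 5.6569*I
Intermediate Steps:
H(L) = L/2 + L**2/2 + sqrt(2)*L**(3/2)/2 (H(L) = ((L**2 + sqrt(L + L)*L) + L)/2 = ((L**2 + sqrt(2*L)*L) + L)/2 = ((L**2 + (sqrt(2)*sqrt(L))*L) + L)/2 = ((L**2 + sqrt(2)*L**(3/2)) + L)/2 = (L + L**2 + sqrt(2)*L**(3/2))/2 = L/2 + L**2/2 + sqrt(2)*L**(3/2)/2)
845 + H(S) = 845 + ((1/2)*(-4) + (1/2)*(-4)**2 + sqrt(2)*(-4)**(3/2)/2) = 845 + (-2 + (1/2)*16 + sqrt(2)*(-8*I)/2) = 845 + (-2 + 8 - 4*I*sqrt(2)) = 845 + (6 - 4*I*sqrt(2)) = 851 - 4*I*sqrt(2)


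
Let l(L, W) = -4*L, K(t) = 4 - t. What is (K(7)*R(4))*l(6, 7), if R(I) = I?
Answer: 288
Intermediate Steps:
(K(7)*R(4))*l(6, 7) = ((4 - 1*7)*4)*(-4*6) = ((4 - 7)*4)*(-24) = -3*4*(-24) = -12*(-24) = 288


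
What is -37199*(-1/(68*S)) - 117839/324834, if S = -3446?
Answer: -19848238579/38058850776 ≈ -0.52151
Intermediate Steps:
-37199*(-1/(68*S)) - 117839/324834 = -37199/((-3446*(-68))) - 117839/324834 = -37199/234328 - 117839*1/324834 = -37199*1/234328 - 117839/324834 = -37199/234328 - 117839/324834 = -19848238579/38058850776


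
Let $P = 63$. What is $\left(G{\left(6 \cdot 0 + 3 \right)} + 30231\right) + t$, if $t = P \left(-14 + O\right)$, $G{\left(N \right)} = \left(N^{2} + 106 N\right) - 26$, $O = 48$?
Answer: $32674$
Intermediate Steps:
$G{\left(N \right)} = -26 + N^{2} + 106 N$
$t = 2142$ ($t = 63 \left(-14 + 48\right) = 63 \cdot 34 = 2142$)
$\left(G{\left(6 \cdot 0 + 3 \right)} + 30231\right) + t = \left(\left(-26 + \left(6 \cdot 0 + 3\right)^{2} + 106 \left(6 \cdot 0 + 3\right)\right) + 30231\right) + 2142 = \left(\left(-26 + \left(0 + 3\right)^{2} + 106 \left(0 + 3\right)\right) + 30231\right) + 2142 = \left(\left(-26 + 3^{2} + 106 \cdot 3\right) + 30231\right) + 2142 = \left(\left(-26 + 9 + 318\right) + 30231\right) + 2142 = \left(301 + 30231\right) + 2142 = 30532 + 2142 = 32674$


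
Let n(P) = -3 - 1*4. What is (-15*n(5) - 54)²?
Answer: 2601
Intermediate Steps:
n(P) = -7 (n(P) = -3 - 4 = -7)
(-15*n(5) - 54)² = (-15*(-7) - 54)² = (105 - 54)² = 51² = 2601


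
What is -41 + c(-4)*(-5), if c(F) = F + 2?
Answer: -31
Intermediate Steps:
c(F) = 2 + F
-41 + c(-4)*(-5) = -41 + (2 - 4)*(-5) = -41 - 2*(-5) = -41 + 10 = -31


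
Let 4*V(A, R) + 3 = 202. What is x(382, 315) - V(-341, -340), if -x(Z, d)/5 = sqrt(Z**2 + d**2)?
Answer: -199/4 - 5*sqrt(245149) ≈ -2525.4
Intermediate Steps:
V(A, R) = 199/4 (V(A, R) = -3/4 + (1/4)*202 = -3/4 + 101/2 = 199/4)
x(Z, d) = -5*sqrt(Z**2 + d**2)
x(382, 315) - V(-341, -340) = -5*sqrt(382**2 + 315**2) - 1*199/4 = -5*sqrt(145924 + 99225) - 199/4 = -5*sqrt(245149) - 199/4 = -199/4 - 5*sqrt(245149)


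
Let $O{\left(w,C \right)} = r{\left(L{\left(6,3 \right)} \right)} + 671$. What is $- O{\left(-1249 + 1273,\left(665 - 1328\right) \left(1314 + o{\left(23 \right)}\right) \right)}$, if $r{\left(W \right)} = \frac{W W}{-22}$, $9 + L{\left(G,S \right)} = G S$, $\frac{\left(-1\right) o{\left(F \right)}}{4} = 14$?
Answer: $- \frac{14681}{22} \approx -667.32$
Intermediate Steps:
$o{\left(F \right)} = -56$ ($o{\left(F \right)} = \left(-4\right) 14 = -56$)
$L{\left(G,S \right)} = -9 + G S$
$r{\left(W \right)} = - \frac{W^{2}}{22}$ ($r{\left(W \right)} = W^{2} \left(- \frac{1}{22}\right) = - \frac{W^{2}}{22}$)
$O{\left(w,C \right)} = \frac{14681}{22}$ ($O{\left(w,C \right)} = - \frac{\left(-9 + 6 \cdot 3\right)^{2}}{22} + 671 = - \frac{\left(-9 + 18\right)^{2}}{22} + 671 = - \frac{9^{2}}{22} + 671 = \left(- \frac{1}{22}\right) 81 + 671 = - \frac{81}{22} + 671 = \frac{14681}{22}$)
$- O{\left(-1249 + 1273,\left(665 - 1328\right) \left(1314 + o{\left(23 \right)}\right) \right)} = \left(-1\right) \frac{14681}{22} = - \frac{14681}{22}$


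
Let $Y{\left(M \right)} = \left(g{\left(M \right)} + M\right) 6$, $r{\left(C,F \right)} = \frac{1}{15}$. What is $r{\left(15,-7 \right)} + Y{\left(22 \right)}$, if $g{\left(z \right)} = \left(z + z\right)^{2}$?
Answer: $\frac{176221}{15} \approx 11748.0$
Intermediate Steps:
$g{\left(z \right)} = 4 z^{2}$ ($g{\left(z \right)} = \left(2 z\right)^{2} = 4 z^{2}$)
$r{\left(C,F \right)} = \frac{1}{15}$
$Y{\left(M \right)} = 6 M + 24 M^{2}$ ($Y{\left(M \right)} = \left(4 M^{2} + M\right) 6 = \left(M + 4 M^{2}\right) 6 = 6 M + 24 M^{2}$)
$r{\left(15,-7 \right)} + Y{\left(22 \right)} = \frac{1}{15} + 6 \cdot 22 \left(1 + 4 \cdot 22\right) = \frac{1}{15} + 6 \cdot 22 \left(1 + 88\right) = \frac{1}{15} + 6 \cdot 22 \cdot 89 = \frac{1}{15} + 11748 = \frac{176221}{15}$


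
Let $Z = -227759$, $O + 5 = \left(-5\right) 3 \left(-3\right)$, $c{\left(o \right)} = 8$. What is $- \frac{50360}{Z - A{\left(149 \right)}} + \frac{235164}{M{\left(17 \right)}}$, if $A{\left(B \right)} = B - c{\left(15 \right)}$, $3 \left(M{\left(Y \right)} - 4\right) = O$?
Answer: $\frac{2009803069}{148135} \approx 13567.0$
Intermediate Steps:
$O = 40$ ($O = -5 + \left(-5\right) 3 \left(-3\right) = -5 - -45 = -5 + 45 = 40$)
$M{\left(Y \right)} = \frac{52}{3}$ ($M{\left(Y \right)} = 4 + \frac{1}{3} \cdot 40 = 4 + \frac{40}{3} = \frac{52}{3}$)
$A{\left(B \right)} = -8 + B$ ($A{\left(B \right)} = B - 8 = -8 + B$)
$- \frac{50360}{Z - A{\left(149 \right)}} + \frac{235164}{M{\left(17 \right)}} = - \frac{50360}{-227759 - \left(-8 + 149\right)} + \frac{235164}{\frac{52}{3}} = - \frac{50360}{-227759 - 141} + 235164 \cdot \frac{3}{52} = - \frac{50360}{-227759 - 141} + \frac{176373}{13} = - \frac{50360}{-227900} + \frac{176373}{13} = \left(-50360\right) \left(- \frac{1}{227900}\right) + \frac{176373}{13} = \frac{2518}{11395} + \frac{176373}{13} = \frac{2009803069}{148135}$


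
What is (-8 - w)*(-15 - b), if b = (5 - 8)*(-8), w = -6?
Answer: 78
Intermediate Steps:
b = 24 (b = -3*(-8) = 24)
(-8 - w)*(-15 - b) = (-8 - 1*(-6))*(-15 - 1*24) = (-8 + 6)*(-15 - 24) = -2*(-39) = 78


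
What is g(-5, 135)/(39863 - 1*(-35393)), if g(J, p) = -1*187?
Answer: -187/75256 ≈ -0.0024849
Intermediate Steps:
g(J, p) = -187
g(-5, 135)/(39863 - 1*(-35393)) = -187/(39863 - 1*(-35393)) = -187/(39863 + 35393) = -187/75256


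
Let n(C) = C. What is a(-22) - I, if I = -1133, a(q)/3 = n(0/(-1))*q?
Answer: 1133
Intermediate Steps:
a(q) = 0 (a(q) = 3*((0/(-1))*q) = 3*((0*(-1))*q) = 3*(0*q) = 3*0 = 0)
a(-22) - I = 0 - 1*(-1133) = 0 + 1133 = 1133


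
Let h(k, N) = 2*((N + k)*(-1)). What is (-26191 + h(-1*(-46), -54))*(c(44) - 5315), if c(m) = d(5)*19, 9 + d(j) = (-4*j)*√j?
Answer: 143596050 + 9946500*√5 ≈ 1.6584e+8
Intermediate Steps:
d(j) = -9 - 4*j^(3/2) (d(j) = -9 + (-4*j)*√j = -9 - 4*j^(3/2))
h(k, N) = -2*N - 2*k (h(k, N) = 2*(-N - k) = -2*N - 2*k)
c(m) = -171 - 380*√5 (c(m) = (-9 - 20*√5)*19 = -171 - 380*√5)
(-26191 + h(-1*(-46), -54))*(c(44) - 5315) = (-26191 + (-2*(-54) - (-2)*(-46)))*((-171 - 380*√5) - 5315) = (-26191 + (108 - 2*46))*(-5486 - 380*√5) = (-26191 + (108 - 92))*(-5486 - 380*√5) = (-26191 + 16)*(-5486 - 380*√5) = -26175*(-5486 - 380*√5) = 143596050 + 9946500*√5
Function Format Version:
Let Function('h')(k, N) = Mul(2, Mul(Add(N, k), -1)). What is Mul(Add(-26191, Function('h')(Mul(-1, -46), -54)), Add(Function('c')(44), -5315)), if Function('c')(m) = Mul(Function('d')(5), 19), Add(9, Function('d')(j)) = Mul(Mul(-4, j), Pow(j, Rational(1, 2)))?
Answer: Add(143596050, Mul(9946500, Pow(5, Rational(1, 2)))) ≈ 1.6584e+8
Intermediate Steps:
Function('d')(j) = Add(-9, Mul(-4, Pow(j, Rational(3, 2)))) (Function('d')(j) = Add(-9, Mul(Mul(-4, j), Pow(j, Rational(1, 2)))) = Add(-9, Mul(-4, Pow(j, Rational(3, 2)))))
Function('h')(k, N) = Add(Mul(-2, N), Mul(-2, k)) (Function('h')(k, N) = Mul(2, Add(Mul(-1, N), Mul(-1, k))) = Add(Mul(-2, N), Mul(-2, k)))
Function('c')(m) = Add(-171, Mul(-380, Pow(5, Rational(1, 2)))) (Function('c')(m) = Mul(Add(-9, Mul(-4, Pow(5, Rational(3, 2)))), 19) = Mul(Add(-9, Mul(-4, Mul(5, Pow(5, Rational(1, 2))))), 19) = Mul(Add(-9, Mul(-20, Pow(5, Rational(1, 2)))), 19) = Add(-171, Mul(-380, Pow(5, Rational(1, 2)))))
Mul(Add(-26191, Function('h')(Mul(-1, -46), -54)), Add(Function('c')(44), -5315)) = Mul(Add(-26191, Add(Mul(-2, -54), Mul(-2, Mul(-1, -46)))), Add(Add(-171, Mul(-380, Pow(5, Rational(1, 2)))), -5315)) = Mul(Add(-26191, Add(108, Mul(-2, 46))), Add(-5486, Mul(-380, Pow(5, Rational(1, 2))))) = Mul(Add(-26191, Add(108, -92)), Add(-5486, Mul(-380, Pow(5, Rational(1, 2))))) = Mul(Add(-26191, 16), Add(-5486, Mul(-380, Pow(5, Rational(1, 2))))) = Mul(-26175, Add(-5486, Mul(-380, Pow(5, Rational(1, 2))))) = Add(143596050, Mul(9946500, Pow(5, Rational(1, 2))))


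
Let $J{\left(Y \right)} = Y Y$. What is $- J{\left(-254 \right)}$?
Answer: $-64516$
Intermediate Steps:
$J{\left(Y \right)} = Y^{2}$
$- J{\left(-254 \right)} = - \left(-254\right)^{2} = \left(-1\right) 64516 = -64516$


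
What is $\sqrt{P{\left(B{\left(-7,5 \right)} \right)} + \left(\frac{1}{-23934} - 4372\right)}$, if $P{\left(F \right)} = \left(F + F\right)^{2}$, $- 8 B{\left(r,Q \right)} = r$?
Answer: $\frac{i \sqrt{10010745044103}}{47868} \approx 66.098 i$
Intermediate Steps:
$B{\left(r,Q \right)} = - \frac{r}{8}$
$P{\left(F \right)} = 4 F^{2}$ ($P{\left(F \right)} = \left(2 F\right)^{2} = 4 F^{2}$)
$\sqrt{P{\left(B{\left(-7,5 \right)} \right)} + \left(\frac{1}{-23934} - 4372\right)} = \sqrt{4 \left(\left(- \frac{1}{8}\right) \left(-7\right)\right)^{2} + \left(\frac{1}{-23934} - 4372\right)} = \sqrt{4 \left(\frac{7}{8}\right)^{2} - \frac{104639449}{23934}} = \sqrt{4 \cdot \frac{49}{64} - \frac{104639449}{23934}} = \sqrt{\frac{49}{16} - \frac{104639449}{23934}} = \sqrt{- \frac{836529209}{191472}} = \frac{i \sqrt{10010745044103}}{47868}$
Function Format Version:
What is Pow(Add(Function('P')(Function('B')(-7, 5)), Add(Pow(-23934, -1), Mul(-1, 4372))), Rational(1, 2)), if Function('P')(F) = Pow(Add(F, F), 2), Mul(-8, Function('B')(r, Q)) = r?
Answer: Mul(Rational(1, 47868), I, Pow(10010745044103, Rational(1, 2))) ≈ Mul(66.098, I)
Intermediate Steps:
Function('B')(r, Q) = Mul(Rational(-1, 8), r)
Function('P')(F) = Mul(4, Pow(F, 2)) (Function('P')(F) = Pow(Mul(2, F), 2) = Mul(4, Pow(F, 2)))
Pow(Add(Function('P')(Function('B')(-7, 5)), Add(Pow(-23934, -1), Mul(-1, 4372))), Rational(1, 2)) = Pow(Add(Mul(4, Pow(Mul(Rational(-1, 8), -7), 2)), Add(Pow(-23934, -1), Mul(-1, 4372))), Rational(1, 2)) = Pow(Add(Mul(4, Pow(Rational(7, 8), 2)), Add(Rational(-1, 23934), -4372)), Rational(1, 2)) = Pow(Add(Mul(4, Rational(49, 64)), Rational(-104639449, 23934)), Rational(1, 2)) = Pow(Add(Rational(49, 16), Rational(-104639449, 23934)), Rational(1, 2)) = Pow(Rational(-836529209, 191472), Rational(1, 2)) = Mul(Rational(1, 47868), I, Pow(10010745044103, Rational(1, 2)))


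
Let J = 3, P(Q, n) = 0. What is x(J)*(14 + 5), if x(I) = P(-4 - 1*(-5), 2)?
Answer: 0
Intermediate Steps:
x(I) = 0
x(J)*(14 + 5) = 0*(14 + 5) = 0*19 = 0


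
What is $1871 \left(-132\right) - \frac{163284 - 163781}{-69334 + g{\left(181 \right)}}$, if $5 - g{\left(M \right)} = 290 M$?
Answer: $- \frac{30085882565}{121819} \approx -2.4697 \cdot 10^{5}$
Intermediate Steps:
$g{\left(M \right)} = 5 - 290 M$
$1871 \left(-132\right) - \frac{163284 - 163781}{-69334 + g{\left(181 \right)}} = 1871 \left(-132\right) - \frac{163284 - 163781}{-69334 + \left(5 - 52490\right)} = -246972 - - \frac{497}{-69334 + \left(5 - 52490\right)} = -246972 - - \frac{497}{-69334 - 52485} = -246972 - - \frac{497}{-121819} = -246972 - \left(-497\right) \left(- \frac{1}{121819}\right) = -246972 - \frac{497}{121819} = - \frac{30085882565}{121819}$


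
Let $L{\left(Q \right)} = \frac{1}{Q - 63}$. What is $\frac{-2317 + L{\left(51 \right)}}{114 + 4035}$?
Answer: $- \frac{27805}{49788} \approx -0.55847$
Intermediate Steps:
$L{\left(Q \right)} = \frac{1}{-63 + Q}$
$\frac{-2317 + L{\left(51 \right)}}{114 + 4035} = \frac{-2317 + \frac{1}{-63 + 51}}{114 + 4035} = \frac{-2317 + \frac{1}{-12}}{4149} = \left(-2317 - \frac{1}{12}\right) \frac{1}{4149} = \left(- \frac{27805}{12}\right) \frac{1}{4149} = - \frac{27805}{49788}$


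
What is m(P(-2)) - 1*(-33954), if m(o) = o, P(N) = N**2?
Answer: 33958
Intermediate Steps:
m(P(-2)) - 1*(-33954) = (-2)**2 - 1*(-33954) = 4 + 33954 = 33958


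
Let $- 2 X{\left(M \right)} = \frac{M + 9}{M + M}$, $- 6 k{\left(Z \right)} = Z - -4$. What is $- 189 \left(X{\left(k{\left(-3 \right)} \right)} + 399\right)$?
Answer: $- \frac{311661}{4} \approx -77915.0$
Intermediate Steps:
$k{\left(Z \right)} = - \frac{2}{3} - \frac{Z}{6}$ ($k{\left(Z \right)} = - \frac{Z - -4}{6} = - \frac{Z + 4}{6} = - \frac{4 + Z}{6} = - \frac{2}{3} - \frac{Z}{6}$)
$X{\left(M \right)} = - \frac{9 + M}{4 M}$ ($X{\left(M \right)} = - \frac{\left(M + 9\right) \frac{1}{M + M}}{2} = - \frac{\left(9 + M\right) \frac{1}{2 M}}{2} = - \frac{\frac{1}{2} \frac{1}{M} \left(9 + M\right)}{2} = - \frac{9 + M}{4 M}$)
$- 189 \left(X{\left(k{\left(-3 \right)} \right)} + 399\right) = - 189 \left(\frac{-9 - \left(- \frac{2}{3} - - \frac{1}{2}\right)}{4 \left(- \frac{2}{3} - - \frac{1}{2}\right)} + 399\right) = - 189 \left(\frac{-9 - \left(- \frac{2}{3} + \frac{1}{2}\right)}{4 \left(- \frac{2}{3} + \frac{1}{2}\right)} + 399\right) = - 189 \left(\frac{-9 - - \frac{1}{6}}{4 \left(- \frac{1}{6}\right)} + 399\right) = - 189 \left(\frac{1}{4} \left(-6\right) \left(-9 + \frac{1}{6}\right) + 399\right) = - 189 \left(\frac{1}{4} \left(-6\right) \left(- \frac{53}{6}\right) + 399\right) = - 189 \left(\frac{53}{4} + 399\right) = \left(-189\right) \frac{1649}{4} = - \frac{311661}{4}$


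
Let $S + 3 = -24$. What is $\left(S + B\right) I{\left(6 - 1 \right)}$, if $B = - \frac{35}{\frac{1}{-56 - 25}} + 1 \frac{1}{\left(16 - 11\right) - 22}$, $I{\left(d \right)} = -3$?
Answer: $- \frac{143205}{17} \approx -8423.8$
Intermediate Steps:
$S = -27$ ($S = -3 - 24 = -27$)
$B = \frac{48194}{17}$ ($B = - \frac{35}{\frac{1}{-81}} + 1 \frac{1}{5 - 22} = - \frac{35}{- \frac{1}{81}} + 1 \frac{1}{-17} = \left(-35\right) \left(-81\right) + 1 \left(- \frac{1}{17}\right) = 2835 - \frac{1}{17} = \frac{48194}{17} \approx 2834.9$)
$\left(S + B\right) I{\left(6 - 1 \right)} = \left(-27 + \frac{48194}{17}\right) \left(-3\right) = \frac{47735}{17} \left(-3\right) = - \frac{143205}{17}$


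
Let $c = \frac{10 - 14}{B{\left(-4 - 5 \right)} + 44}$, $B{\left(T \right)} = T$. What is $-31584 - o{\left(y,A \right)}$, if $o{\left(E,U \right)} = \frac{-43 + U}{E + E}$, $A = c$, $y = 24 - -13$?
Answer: $- \frac{81801051}{2590} \approx -31583.0$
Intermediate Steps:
$c = - \frac{4}{35}$ ($c = \frac{10 - 14}{\left(-4 - 5\right) + 44} = - \frac{4}{\left(-4 - 5\right) + 44} = - \frac{4}{-9 + 44} = - \frac{4}{35} \approx -0.11429$)
$y = 37$ ($y = 24 + 13 = 37$)
$A = - \frac{4}{35} \approx -0.11429$
$o{\left(E,U \right)} = \frac{-43 + U}{2 E}$
$-31584 - o{\left(y,A \right)} = -31584 - \frac{-43 - \frac{4}{35}}{2 \cdot 37} = -31584 - \frac{1}{2} \cdot \frac{1}{37} \left(- \frac{1509}{35}\right) = -31584 - - \frac{1509}{2590} = -31584 + \frac{1509}{2590} = - \frac{81801051}{2590}$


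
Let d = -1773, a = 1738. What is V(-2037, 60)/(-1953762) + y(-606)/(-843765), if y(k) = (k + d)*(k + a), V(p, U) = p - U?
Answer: 44985514073/14089880290 ≈ 3.1928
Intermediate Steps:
y(k) = (-1773 + k)*(1738 + k) (y(k) = (k - 1773)*(k + 1738) = (-1773 + k)*(1738 + k))
V(-2037, 60)/(-1953762) + y(-606)/(-843765) = (-2037 - 1*60)/(-1953762) + (-3081474 + (-606)² - 35*(-606))/(-843765) = (-2037 - 60)*(-1/1953762) + (-3081474 + 367236 + 21210)*(-1/843765) = -2097*(-1/1953762) - 2693028*(-1/843765) = 699/651254 + 69052/21635 = 44985514073/14089880290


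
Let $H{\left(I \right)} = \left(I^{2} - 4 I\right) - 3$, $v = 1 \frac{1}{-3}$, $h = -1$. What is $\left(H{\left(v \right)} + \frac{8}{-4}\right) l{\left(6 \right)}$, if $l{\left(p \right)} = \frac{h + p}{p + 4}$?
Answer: $- \frac{16}{9} \approx -1.7778$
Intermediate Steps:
$v = - \frac{1}{3}$ ($v = 1 \left(- \frac{1}{3}\right) = - \frac{1}{3} \approx -0.33333$)
$l{\left(p \right)} = \frac{-1 + p}{4 + p}$ ($l{\left(p \right)} = \frac{-1 + p}{p + 4} = \frac{-1 + p}{4 + p}$)
$H{\left(I \right)} = -3 + I^{2} - 4 I$
$\left(H{\left(v \right)} + \frac{8}{-4}\right) l{\left(6 \right)} = \left(\left(-3 + \left(- \frac{1}{3}\right)^{2} - - \frac{4}{3}\right) + \frac{8}{-4}\right) \frac{-1 + 6}{4 + 6} = \left(\left(-3 + \frac{1}{9} + \frac{4}{3}\right) + 8 \left(- \frac{1}{4}\right)\right) \frac{1}{10} \cdot 5 = \left(- \frac{14}{9} - 2\right) \frac{1}{10} \cdot 5 = \left(- \frac{32}{9}\right) \frac{1}{2} = - \frac{16}{9}$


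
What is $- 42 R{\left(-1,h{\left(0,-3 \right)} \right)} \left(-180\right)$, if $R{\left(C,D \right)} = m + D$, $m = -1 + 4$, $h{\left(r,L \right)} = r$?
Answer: $22680$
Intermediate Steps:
$m = 3$
$R{\left(C,D \right)} = 3 + D$
$- 42 R{\left(-1,h{\left(0,-3 \right)} \right)} \left(-180\right) = - 42 \left(3 + 0\right) \left(-180\right) = \left(-42\right) 3 \left(-180\right) = \left(-126\right) \left(-180\right) = 22680$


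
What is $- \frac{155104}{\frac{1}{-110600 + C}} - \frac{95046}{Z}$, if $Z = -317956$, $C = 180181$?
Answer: $- \frac{1715736905957149}{158978} \approx -1.0792 \cdot 10^{10}$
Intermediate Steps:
$- \frac{155104}{\frac{1}{-110600 + C}} - \frac{95046}{Z} = - \frac{155104}{\frac{1}{-110600 + 180181}} - \frac{95046}{-317956} = - \frac{155104}{\frac{1}{69581}} - - \frac{47523}{158978} = - 155104 \frac{1}{\frac{1}{69581}} + \frac{47523}{158978} = \left(-155104\right) 69581 + \frac{47523}{158978} = -10792291424 + \frac{47523}{158978} = - \frac{1715736905957149}{158978}$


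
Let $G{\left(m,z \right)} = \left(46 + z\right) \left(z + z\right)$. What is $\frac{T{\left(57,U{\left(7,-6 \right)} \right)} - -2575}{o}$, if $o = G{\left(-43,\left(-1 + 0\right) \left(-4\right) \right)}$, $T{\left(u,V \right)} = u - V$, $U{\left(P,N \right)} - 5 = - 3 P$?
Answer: $\frac{331}{50} \approx 6.62$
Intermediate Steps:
$U{\left(P,N \right)} = 5 - 3 P$
$G{\left(m,z \right)} = 2 z \left(46 + z\right)$ ($G{\left(m,z \right)} = \left(46 + z\right) 2 z = 2 z \left(46 + z\right)$)
$o = 400$ ($o = 2 \left(-1 + 0\right) \left(-4\right) \left(46 + \left(-1 + 0\right) \left(-4\right)\right) = 2 \left(\left(-1\right) \left(-4\right)\right) \left(46 - -4\right) = 2 \cdot 4 \left(46 + 4\right) = 2 \cdot 4 \cdot 50 = 400$)
$\frac{T{\left(57,U{\left(7,-6 \right)} \right)} - -2575}{o} = \frac{\left(57 - \left(5 - 21\right)\right) - -2575}{400} = \left(\left(57 - \left(5 - 21\right)\right) + 2575\right) \frac{1}{400} = \left(\left(57 - -16\right) + 2575\right) \frac{1}{400} = \left(\left(57 + 16\right) + 2575\right) \frac{1}{400} = \left(73 + 2575\right) \frac{1}{400} = 2648 \cdot \frac{1}{400} = \frac{331}{50}$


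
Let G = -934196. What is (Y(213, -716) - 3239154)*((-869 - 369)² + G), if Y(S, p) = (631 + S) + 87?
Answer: -1937908077904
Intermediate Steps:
Y(S, p) = 718 + S
(Y(213, -716) - 3239154)*((-869 - 369)² + G) = ((718 + 213) - 3239154)*((-869 - 369)² - 934196) = (931 - 3239154)*((-1238)² - 934196) = -3238223*(1532644 - 934196) = -3238223*598448 = -1937908077904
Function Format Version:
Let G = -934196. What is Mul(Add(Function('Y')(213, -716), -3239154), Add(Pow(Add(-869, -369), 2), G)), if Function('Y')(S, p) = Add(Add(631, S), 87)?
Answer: -1937908077904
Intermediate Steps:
Function('Y')(S, p) = Add(718, S)
Mul(Add(Function('Y')(213, -716), -3239154), Add(Pow(Add(-869, -369), 2), G)) = Mul(Add(Add(718, 213), -3239154), Add(Pow(Add(-869, -369), 2), -934196)) = Mul(Add(931, -3239154), Add(Pow(-1238, 2), -934196)) = Mul(-3238223, Add(1532644, -934196)) = Mul(-3238223, 598448) = -1937908077904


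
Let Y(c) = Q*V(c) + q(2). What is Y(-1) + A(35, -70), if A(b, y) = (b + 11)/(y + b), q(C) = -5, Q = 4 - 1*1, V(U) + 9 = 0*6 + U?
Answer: -1271/35 ≈ -36.314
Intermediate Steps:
V(U) = -9 + U (V(U) = -9 + (0*6 + U) = -9 + (0 + U) = -9 + U)
Q = 3 (Q = 4 - 1 = 3)
A(b, y) = (11 + b)/(b + y)
Y(c) = -32 + 3*c (Y(c) = 3*(-9 + c) - 5 = (-27 + 3*c) - 5 = -32 + 3*c)
Y(-1) + A(35, -70) = (-32 + 3*(-1)) + (11 + 35)/(35 - 70) = (-32 - 3) + 46/(-35) = -35 - 1/35*46 = -35 - 46/35 = -1271/35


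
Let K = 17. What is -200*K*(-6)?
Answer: 20400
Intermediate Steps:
-200*K*(-6) = -200*17*(-6) = -3400*(-6) = 20400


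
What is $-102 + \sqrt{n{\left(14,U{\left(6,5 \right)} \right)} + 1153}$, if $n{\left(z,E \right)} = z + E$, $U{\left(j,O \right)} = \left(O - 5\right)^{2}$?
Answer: $-102 + \sqrt{1167} \approx -67.839$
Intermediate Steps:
$U{\left(j,O \right)} = \left(-5 + O\right)^{2}$
$n{\left(z,E \right)} = E + z$
$-102 + \sqrt{n{\left(14,U{\left(6,5 \right)} \right)} + 1153} = -102 + \sqrt{\left(\left(-5 + 5\right)^{2} + 14\right) + 1153} = -102 + \sqrt{\left(0^{2} + 14\right) + 1153} = -102 + \sqrt{\left(0 + 14\right) + 1153} = -102 + \sqrt{14 + 1153} = -102 + \sqrt{1167}$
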